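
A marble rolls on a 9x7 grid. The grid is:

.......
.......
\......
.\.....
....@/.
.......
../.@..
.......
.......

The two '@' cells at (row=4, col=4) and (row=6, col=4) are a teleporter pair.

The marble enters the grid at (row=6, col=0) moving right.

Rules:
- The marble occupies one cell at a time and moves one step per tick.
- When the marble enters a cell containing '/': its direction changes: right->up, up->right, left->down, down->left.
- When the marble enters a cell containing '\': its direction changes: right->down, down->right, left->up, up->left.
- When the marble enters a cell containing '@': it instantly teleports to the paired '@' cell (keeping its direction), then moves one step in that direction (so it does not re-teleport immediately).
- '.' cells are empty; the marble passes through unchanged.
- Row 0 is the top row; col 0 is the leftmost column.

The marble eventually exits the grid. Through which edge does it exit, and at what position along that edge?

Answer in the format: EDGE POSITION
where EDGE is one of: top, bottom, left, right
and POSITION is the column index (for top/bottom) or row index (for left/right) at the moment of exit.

Step 1: enter (6,0), '.' pass, move right to (6,1)
Step 2: enter (6,1), '.' pass, move right to (6,2)
Step 3: enter (6,2), '/' deflects right->up, move up to (5,2)
Step 4: enter (5,2), '.' pass, move up to (4,2)
Step 5: enter (4,2), '.' pass, move up to (3,2)
Step 6: enter (3,2), '.' pass, move up to (2,2)
Step 7: enter (2,2), '.' pass, move up to (1,2)
Step 8: enter (1,2), '.' pass, move up to (0,2)
Step 9: enter (0,2), '.' pass, move up to (-1,2)
Step 10: at (-1,2) — EXIT via top edge, pos 2

Answer: top 2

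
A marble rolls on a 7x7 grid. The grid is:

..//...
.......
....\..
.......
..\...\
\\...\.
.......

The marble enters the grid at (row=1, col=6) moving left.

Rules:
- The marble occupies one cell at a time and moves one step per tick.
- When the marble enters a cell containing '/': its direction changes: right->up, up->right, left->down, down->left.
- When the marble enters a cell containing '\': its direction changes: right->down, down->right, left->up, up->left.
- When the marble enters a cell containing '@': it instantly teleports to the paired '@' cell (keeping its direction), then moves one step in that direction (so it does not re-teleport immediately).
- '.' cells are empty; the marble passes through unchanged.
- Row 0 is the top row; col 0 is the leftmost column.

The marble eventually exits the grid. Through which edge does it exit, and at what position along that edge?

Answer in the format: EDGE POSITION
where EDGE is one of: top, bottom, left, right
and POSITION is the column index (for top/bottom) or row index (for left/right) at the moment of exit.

Answer: left 1

Derivation:
Step 1: enter (1,6), '.' pass, move left to (1,5)
Step 2: enter (1,5), '.' pass, move left to (1,4)
Step 3: enter (1,4), '.' pass, move left to (1,3)
Step 4: enter (1,3), '.' pass, move left to (1,2)
Step 5: enter (1,2), '.' pass, move left to (1,1)
Step 6: enter (1,1), '.' pass, move left to (1,0)
Step 7: enter (1,0), '.' pass, move left to (1,-1)
Step 8: at (1,-1) — EXIT via left edge, pos 1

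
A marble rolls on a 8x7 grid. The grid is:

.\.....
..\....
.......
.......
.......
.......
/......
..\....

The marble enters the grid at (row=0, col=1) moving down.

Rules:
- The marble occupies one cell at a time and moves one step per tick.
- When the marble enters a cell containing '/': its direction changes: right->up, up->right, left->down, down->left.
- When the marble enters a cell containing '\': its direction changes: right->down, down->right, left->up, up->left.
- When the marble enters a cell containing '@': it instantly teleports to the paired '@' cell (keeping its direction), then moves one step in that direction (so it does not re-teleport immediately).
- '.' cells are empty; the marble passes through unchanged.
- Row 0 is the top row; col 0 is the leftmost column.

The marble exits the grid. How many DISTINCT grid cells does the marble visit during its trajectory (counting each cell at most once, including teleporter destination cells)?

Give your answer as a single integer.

Answer: 6

Derivation:
Step 1: enter (0,1), '\' deflects down->right, move right to (0,2)
Step 2: enter (0,2), '.' pass, move right to (0,3)
Step 3: enter (0,3), '.' pass, move right to (0,4)
Step 4: enter (0,4), '.' pass, move right to (0,5)
Step 5: enter (0,5), '.' pass, move right to (0,6)
Step 6: enter (0,6), '.' pass, move right to (0,7)
Step 7: at (0,7) — EXIT via right edge, pos 0
Distinct cells visited: 6 (path length 6)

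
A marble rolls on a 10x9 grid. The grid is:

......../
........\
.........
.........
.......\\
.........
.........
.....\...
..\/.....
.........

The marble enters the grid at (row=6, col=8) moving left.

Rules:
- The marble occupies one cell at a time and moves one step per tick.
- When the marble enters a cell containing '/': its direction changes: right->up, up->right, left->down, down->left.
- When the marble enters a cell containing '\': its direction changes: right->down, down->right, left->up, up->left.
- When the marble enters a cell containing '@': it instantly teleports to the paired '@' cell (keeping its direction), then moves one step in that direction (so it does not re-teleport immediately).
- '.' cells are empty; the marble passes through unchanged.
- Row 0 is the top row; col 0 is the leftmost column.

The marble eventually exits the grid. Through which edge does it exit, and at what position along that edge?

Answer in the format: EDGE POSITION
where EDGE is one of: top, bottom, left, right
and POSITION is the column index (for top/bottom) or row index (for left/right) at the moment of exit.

Step 1: enter (6,8), '.' pass, move left to (6,7)
Step 2: enter (6,7), '.' pass, move left to (6,6)
Step 3: enter (6,6), '.' pass, move left to (6,5)
Step 4: enter (6,5), '.' pass, move left to (6,4)
Step 5: enter (6,4), '.' pass, move left to (6,3)
Step 6: enter (6,3), '.' pass, move left to (6,2)
Step 7: enter (6,2), '.' pass, move left to (6,1)
Step 8: enter (6,1), '.' pass, move left to (6,0)
Step 9: enter (6,0), '.' pass, move left to (6,-1)
Step 10: at (6,-1) — EXIT via left edge, pos 6

Answer: left 6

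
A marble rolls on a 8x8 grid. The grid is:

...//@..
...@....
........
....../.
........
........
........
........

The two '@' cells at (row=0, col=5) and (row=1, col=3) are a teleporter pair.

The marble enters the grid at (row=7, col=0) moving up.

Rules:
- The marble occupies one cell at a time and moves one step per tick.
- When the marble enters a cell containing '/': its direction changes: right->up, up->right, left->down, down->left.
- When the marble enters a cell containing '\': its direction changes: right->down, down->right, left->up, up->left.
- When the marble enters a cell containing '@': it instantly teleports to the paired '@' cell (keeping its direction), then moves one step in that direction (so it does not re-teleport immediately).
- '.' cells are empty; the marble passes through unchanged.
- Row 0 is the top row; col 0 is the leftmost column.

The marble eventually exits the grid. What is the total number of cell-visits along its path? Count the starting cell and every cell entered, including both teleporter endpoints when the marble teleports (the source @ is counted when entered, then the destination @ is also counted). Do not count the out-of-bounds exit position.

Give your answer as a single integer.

Answer: 8

Derivation:
Step 1: enter (7,0), '.' pass, move up to (6,0)
Step 2: enter (6,0), '.' pass, move up to (5,0)
Step 3: enter (5,0), '.' pass, move up to (4,0)
Step 4: enter (4,0), '.' pass, move up to (3,0)
Step 5: enter (3,0), '.' pass, move up to (2,0)
Step 6: enter (2,0), '.' pass, move up to (1,0)
Step 7: enter (1,0), '.' pass, move up to (0,0)
Step 8: enter (0,0), '.' pass, move up to (-1,0)
Step 9: at (-1,0) — EXIT via top edge, pos 0
Path length (cell visits): 8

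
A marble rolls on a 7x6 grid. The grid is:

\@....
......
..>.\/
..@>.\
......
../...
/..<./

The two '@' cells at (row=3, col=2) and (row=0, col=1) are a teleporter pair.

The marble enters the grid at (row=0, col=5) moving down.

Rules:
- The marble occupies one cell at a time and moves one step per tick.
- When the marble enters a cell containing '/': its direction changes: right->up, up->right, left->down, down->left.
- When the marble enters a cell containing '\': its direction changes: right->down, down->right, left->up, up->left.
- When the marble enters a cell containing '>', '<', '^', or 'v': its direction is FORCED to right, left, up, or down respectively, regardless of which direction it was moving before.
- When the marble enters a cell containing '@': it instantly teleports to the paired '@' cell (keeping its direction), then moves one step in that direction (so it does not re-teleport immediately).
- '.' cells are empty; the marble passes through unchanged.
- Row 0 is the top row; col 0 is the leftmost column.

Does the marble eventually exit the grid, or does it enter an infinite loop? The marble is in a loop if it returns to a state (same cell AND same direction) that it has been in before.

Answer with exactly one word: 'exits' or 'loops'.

Answer: exits

Derivation:
Step 1: enter (0,5), '.' pass, move down to (1,5)
Step 2: enter (1,5), '.' pass, move down to (2,5)
Step 3: enter (2,5), '/' deflects down->left, move left to (2,4)
Step 4: enter (2,4), '\' deflects left->up, move up to (1,4)
Step 5: enter (1,4), '.' pass, move up to (0,4)
Step 6: enter (0,4), '.' pass, move up to (-1,4)
Step 7: at (-1,4) — EXIT via top edge, pos 4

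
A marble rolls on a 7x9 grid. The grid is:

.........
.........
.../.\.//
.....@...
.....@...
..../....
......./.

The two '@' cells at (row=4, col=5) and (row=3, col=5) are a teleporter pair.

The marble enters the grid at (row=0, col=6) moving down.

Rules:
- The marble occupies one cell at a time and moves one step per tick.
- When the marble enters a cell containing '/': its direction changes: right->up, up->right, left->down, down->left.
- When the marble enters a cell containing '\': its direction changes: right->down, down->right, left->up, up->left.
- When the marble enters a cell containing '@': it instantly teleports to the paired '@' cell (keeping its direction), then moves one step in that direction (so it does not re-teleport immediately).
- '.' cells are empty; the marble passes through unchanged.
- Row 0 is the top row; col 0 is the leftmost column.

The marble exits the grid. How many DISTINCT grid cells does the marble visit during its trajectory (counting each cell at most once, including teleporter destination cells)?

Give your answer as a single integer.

Answer: 7

Derivation:
Step 1: enter (0,6), '.' pass, move down to (1,6)
Step 2: enter (1,6), '.' pass, move down to (2,6)
Step 3: enter (2,6), '.' pass, move down to (3,6)
Step 4: enter (3,6), '.' pass, move down to (4,6)
Step 5: enter (4,6), '.' pass, move down to (5,6)
Step 6: enter (5,6), '.' pass, move down to (6,6)
Step 7: enter (6,6), '.' pass, move down to (7,6)
Step 8: at (7,6) — EXIT via bottom edge, pos 6
Distinct cells visited: 7 (path length 7)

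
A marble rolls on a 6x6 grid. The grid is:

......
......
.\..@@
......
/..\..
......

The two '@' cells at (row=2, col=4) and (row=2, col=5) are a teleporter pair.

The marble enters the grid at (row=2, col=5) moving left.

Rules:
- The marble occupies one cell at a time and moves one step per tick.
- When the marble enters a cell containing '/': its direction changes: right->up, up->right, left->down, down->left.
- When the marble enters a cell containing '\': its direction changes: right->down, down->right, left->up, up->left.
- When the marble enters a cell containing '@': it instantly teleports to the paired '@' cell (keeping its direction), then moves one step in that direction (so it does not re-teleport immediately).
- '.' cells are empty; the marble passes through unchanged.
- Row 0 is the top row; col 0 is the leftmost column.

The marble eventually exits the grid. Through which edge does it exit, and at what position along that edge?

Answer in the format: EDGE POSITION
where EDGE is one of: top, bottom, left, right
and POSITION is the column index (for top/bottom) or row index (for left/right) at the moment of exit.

Step 1: enter (2,5), '@' teleport (2,5)->(2,4), also enter (2,4), move left to (2,3)
Step 2: enter (2,3), '.' pass, move left to (2,2)
Step 3: enter (2,2), '.' pass, move left to (2,1)
Step 4: enter (2,1), '\' deflects left->up, move up to (1,1)
Step 5: enter (1,1), '.' pass, move up to (0,1)
Step 6: enter (0,1), '.' pass, move up to (-1,1)
Step 7: at (-1,1) — EXIT via top edge, pos 1

Answer: top 1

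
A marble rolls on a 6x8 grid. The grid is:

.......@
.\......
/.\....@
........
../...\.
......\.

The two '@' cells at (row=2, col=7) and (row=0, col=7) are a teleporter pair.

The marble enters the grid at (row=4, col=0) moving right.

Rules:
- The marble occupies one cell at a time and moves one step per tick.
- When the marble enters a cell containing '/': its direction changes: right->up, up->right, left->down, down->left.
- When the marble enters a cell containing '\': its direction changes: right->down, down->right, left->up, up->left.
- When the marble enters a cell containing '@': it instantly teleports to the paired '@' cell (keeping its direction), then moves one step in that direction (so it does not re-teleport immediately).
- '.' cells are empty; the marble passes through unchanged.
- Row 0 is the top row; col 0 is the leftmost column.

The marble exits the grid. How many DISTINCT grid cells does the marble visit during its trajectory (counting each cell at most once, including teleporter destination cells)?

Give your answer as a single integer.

Step 1: enter (4,0), '.' pass, move right to (4,1)
Step 2: enter (4,1), '.' pass, move right to (4,2)
Step 3: enter (4,2), '/' deflects right->up, move up to (3,2)
Step 4: enter (3,2), '.' pass, move up to (2,2)
Step 5: enter (2,2), '\' deflects up->left, move left to (2,1)
Step 6: enter (2,1), '.' pass, move left to (2,0)
Step 7: enter (2,0), '/' deflects left->down, move down to (3,0)
Step 8: enter (3,0), '.' pass, move down to (4,0)
Step 9: enter (4,0), '.' pass, move down to (5,0)
Step 10: enter (5,0), '.' pass, move down to (6,0)
Step 11: at (6,0) — EXIT via bottom edge, pos 0
Distinct cells visited: 9 (path length 10)

Answer: 9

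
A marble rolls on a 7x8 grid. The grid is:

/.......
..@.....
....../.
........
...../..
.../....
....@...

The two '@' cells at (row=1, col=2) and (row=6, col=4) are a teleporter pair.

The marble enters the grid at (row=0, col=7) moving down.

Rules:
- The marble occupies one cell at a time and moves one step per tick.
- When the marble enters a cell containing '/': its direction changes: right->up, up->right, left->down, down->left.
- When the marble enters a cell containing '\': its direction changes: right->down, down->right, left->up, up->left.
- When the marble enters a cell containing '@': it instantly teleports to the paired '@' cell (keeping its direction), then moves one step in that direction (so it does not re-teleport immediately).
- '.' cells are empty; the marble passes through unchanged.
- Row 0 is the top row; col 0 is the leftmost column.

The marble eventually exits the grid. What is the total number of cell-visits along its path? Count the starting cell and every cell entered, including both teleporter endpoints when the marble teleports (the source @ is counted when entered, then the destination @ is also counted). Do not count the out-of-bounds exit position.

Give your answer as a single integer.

Answer: 7

Derivation:
Step 1: enter (0,7), '.' pass, move down to (1,7)
Step 2: enter (1,7), '.' pass, move down to (2,7)
Step 3: enter (2,7), '.' pass, move down to (3,7)
Step 4: enter (3,7), '.' pass, move down to (4,7)
Step 5: enter (4,7), '.' pass, move down to (5,7)
Step 6: enter (5,7), '.' pass, move down to (6,7)
Step 7: enter (6,7), '.' pass, move down to (7,7)
Step 8: at (7,7) — EXIT via bottom edge, pos 7
Path length (cell visits): 7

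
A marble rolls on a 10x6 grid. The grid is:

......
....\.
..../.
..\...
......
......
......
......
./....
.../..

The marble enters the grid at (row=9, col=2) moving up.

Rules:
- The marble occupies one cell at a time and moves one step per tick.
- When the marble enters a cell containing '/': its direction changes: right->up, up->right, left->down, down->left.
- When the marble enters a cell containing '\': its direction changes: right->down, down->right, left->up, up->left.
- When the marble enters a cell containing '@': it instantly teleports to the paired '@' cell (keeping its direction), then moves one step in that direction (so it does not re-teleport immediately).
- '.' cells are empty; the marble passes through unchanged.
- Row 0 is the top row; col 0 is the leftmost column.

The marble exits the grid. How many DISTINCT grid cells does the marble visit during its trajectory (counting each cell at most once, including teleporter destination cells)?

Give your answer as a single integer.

Step 1: enter (9,2), '.' pass, move up to (8,2)
Step 2: enter (8,2), '.' pass, move up to (7,2)
Step 3: enter (7,2), '.' pass, move up to (6,2)
Step 4: enter (6,2), '.' pass, move up to (5,2)
Step 5: enter (5,2), '.' pass, move up to (4,2)
Step 6: enter (4,2), '.' pass, move up to (3,2)
Step 7: enter (3,2), '\' deflects up->left, move left to (3,1)
Step 8: enter (3,1), '.' pass, move left to (3,0)
Step 9: enter (3,0), '.' pass, move left to (3,-1)
Step 10: at (3,-1) — EXIT via left edge, pos 3
Distinct cells visited: 9 (path length 9)

Answer: 9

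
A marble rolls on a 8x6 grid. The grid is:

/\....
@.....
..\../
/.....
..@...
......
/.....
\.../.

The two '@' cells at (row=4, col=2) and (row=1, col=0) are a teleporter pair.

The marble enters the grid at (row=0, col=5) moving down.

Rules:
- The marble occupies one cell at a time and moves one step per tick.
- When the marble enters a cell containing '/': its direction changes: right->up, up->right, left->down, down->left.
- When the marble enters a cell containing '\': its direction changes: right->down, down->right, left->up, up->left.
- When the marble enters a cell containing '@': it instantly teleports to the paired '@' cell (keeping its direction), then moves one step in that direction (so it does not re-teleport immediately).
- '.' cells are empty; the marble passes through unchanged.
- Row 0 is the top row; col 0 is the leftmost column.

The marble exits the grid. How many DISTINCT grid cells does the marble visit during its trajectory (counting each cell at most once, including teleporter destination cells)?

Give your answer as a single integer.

Answer: 8

Derivation:
Step 1: enter (0,5), '.' pass, move down to (1,5)
Step 2: enter (1,5), '.' pass, move down to (2,5)
Step 3: enter (2,5), '/' deflects down->left, move left to (2,4)
Step 4: enter (2,4), '.' pass, move left to (2,3)
Step 5: enter (2,3), '.' pass, move left to (2,2)
Step 6: enter (2,2), '\' deflects left->up, move up to (1,2)
Step 7: enter (1,2), '.' pass, move up to (0,2)
Step 8: enter (0,2), '.' pass, move up to (-1,2)
Step 9: at (-1,2) — EXIT via top edge, pos 2
Distinct cells visited: 8 (path length 8)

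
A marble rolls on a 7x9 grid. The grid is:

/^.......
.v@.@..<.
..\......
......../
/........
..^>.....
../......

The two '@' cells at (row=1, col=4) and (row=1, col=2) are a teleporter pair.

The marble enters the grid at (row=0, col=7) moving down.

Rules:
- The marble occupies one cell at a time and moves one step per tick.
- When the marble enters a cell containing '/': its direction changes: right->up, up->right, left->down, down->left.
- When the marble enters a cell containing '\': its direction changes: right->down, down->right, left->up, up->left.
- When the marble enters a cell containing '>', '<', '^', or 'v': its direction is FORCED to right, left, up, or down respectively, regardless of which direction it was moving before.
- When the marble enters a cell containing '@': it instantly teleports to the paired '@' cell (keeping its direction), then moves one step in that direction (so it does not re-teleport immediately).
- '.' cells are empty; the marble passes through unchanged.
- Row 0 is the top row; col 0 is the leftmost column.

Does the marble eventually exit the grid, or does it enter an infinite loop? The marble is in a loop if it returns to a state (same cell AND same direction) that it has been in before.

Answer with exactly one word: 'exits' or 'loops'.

Step 1: enter (0,7), '.' pass, move down to (1,7)
Step 2: enter (1,7), '<' forces down->left, move left to (1,6)
Step 3: enter (1,6), '.' pass, move left to (1,5)
Step 4: enter (1,5), '.' pass, move left to (1,4)
Step 5: enter (1,4), '@' teleport (1,4)->(1,2), also enter (1,2), move left to (1,1)
Step 6: enter (1,1), 'v' forces left->down, move down to (2,1)
Step 7: enter (2,1), '.' pass, move down to (3,1)
Step 8: enter (3,1), '.' pass, move down to (4,1)
Step 9: enter (4,1), '.' pass, move down to (5,1)
Step 10: enter (5,1), '.' pass, move down to (6,1)
Step 11: enter (6,1), '.' pass, move down to (7,1)
Step 12: at (7,1) — EXIT via bottom edge, pos 1

Answer: exits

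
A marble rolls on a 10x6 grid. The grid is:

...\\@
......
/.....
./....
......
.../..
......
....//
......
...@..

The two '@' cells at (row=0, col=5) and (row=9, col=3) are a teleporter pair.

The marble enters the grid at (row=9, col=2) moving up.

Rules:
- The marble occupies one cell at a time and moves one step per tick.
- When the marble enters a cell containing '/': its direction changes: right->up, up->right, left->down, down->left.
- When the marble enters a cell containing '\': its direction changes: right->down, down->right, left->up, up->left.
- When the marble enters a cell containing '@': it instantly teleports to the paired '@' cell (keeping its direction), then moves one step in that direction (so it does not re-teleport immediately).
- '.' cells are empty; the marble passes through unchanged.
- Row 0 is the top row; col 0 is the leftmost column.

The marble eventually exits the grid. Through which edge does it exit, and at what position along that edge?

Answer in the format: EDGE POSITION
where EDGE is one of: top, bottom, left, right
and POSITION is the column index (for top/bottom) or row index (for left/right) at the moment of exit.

Step 1: enter (9,2), '.' pass, move up to (8,2)
Step 2: enter (8,2), '.' pass, move up to (7,2)
Step 3: enter (7,2), '.' pass, move up to (6,2)
Step 4: enter (6,2), '.' pass, move up to (5,2)
Step 5: enter (5,2), '.' pass, move up to (4,2)
Step 6: enter (4,2), '.' pass, move up to (3,2)
Step 7: enter (3,2), '.' pass, move up to (2,2)
Step 8: enter (2,2), '.' pass, move up to (1,2)
Step 9: enter (1,2), '.' pass, move up to (0,2)
Step 10: enter (0,2), '.' pass, move up to (-1,2)
Step 11: at (-1,2) — EXIT via top edge, pos 2

Answer: top 2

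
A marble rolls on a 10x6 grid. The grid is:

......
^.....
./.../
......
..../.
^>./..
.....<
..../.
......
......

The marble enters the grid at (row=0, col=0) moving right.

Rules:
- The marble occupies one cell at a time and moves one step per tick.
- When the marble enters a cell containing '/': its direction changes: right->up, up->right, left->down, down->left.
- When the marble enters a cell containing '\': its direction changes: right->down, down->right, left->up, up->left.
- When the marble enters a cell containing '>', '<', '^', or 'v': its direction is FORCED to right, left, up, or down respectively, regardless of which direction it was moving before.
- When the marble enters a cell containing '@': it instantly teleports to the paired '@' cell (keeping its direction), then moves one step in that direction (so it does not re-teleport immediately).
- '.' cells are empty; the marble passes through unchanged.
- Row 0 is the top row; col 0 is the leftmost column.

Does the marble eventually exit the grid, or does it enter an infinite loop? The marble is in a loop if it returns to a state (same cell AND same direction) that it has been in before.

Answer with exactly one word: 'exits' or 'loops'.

Step 1: enter (0,0), '.' pass, move right to (0,1)
Step 2: enter (0,1), '.' pass, move right to (0,2)
Step 3: enter (0,2), '.' pass, move right to (0,3)
Step 4: enter (0,3), '.' pass, move right to (0,4)
Step 5: enter (0,4), '.' pass, move right to (0,5)
Step 6: enter (0,5), '.' pass, move right to (0,6)
Step 7: at (0,6) — EXIT via right edge, pos 0

Answer: exits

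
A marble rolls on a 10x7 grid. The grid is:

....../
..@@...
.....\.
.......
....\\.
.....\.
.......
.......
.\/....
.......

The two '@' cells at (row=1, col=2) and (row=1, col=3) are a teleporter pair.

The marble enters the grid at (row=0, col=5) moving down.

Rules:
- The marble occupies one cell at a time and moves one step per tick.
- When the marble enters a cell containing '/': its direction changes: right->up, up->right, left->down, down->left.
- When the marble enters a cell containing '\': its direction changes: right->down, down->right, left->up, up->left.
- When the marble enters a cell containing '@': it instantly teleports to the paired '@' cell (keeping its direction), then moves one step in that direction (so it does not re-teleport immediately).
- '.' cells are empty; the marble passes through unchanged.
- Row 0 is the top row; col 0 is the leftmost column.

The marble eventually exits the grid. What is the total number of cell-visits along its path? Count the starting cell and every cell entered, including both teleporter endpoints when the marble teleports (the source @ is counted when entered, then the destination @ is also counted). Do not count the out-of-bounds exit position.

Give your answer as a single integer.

Step 1: enter (0,5), '.' pass, move down to (1,5)
Step 2: enter (1,5), '.' pass, move down to (2,5)
Step 3: enter (2,5), '\' deflects down->right, move right to (2,6)
Step 4: enter (2,6), '.' pass, move right to (2,7)
Step 5: at (2,7) — EXIT via right edge, pos 2
Path length (cell visits): 4

Answer: 4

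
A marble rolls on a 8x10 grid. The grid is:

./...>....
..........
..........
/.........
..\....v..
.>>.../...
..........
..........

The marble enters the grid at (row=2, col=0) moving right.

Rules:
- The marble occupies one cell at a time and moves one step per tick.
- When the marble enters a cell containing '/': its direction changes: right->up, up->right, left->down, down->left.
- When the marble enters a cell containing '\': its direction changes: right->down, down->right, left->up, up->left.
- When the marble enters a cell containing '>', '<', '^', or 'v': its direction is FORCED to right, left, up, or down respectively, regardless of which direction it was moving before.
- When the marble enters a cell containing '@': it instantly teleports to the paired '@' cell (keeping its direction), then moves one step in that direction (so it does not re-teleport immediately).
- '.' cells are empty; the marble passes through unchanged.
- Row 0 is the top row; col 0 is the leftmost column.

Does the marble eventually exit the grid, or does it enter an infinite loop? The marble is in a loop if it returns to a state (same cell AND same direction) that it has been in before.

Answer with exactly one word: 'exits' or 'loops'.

Step 1: enter (2,0), '.' pass, move right to (2,1)
Step 2: enter (2,1), '.' pass, move right to (2,2)
Step 3: enter (2,2), '.' pass, move right to (2,3)
Step 4: enter (2,3), '.' pass, move right to (2,4)
Step 5: enter (2,4), '.' pass, move right to (2,5)
Step 6: enter (2,5), '.' pass, move right to (2,6)
Step 7: enter (2,6), '.' pass, move right to (2,7)
Step 8: enter (2,7), '.' pass, move right to (2,8)
Step 9: enter (2,8), '.' pass, move right to (2,9)
Step 10: enter (2,9), '.' pass, move right to (2,10)
Step 11: at (2,10) — EXIT via right edge, pos 2

Answer: exits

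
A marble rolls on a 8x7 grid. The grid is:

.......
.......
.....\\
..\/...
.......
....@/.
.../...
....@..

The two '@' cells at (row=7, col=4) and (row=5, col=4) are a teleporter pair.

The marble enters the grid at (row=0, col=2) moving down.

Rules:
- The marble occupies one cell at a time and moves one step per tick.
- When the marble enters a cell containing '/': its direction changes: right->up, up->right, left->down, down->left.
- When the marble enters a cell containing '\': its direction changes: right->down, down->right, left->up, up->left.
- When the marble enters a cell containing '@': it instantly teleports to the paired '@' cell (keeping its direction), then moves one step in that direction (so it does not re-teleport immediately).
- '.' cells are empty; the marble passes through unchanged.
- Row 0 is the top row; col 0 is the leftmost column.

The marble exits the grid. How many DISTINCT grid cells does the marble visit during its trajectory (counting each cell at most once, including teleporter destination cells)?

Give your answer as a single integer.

Step 1: enter (0,2), '.' pass, move down to (1,2)
Step 2: enter (1,2), '.' pass, move down to (2,2)
Step 3: enter (2,2), '.' pass, move down to (3,2)
Step 4: enter (3,2), '\' deflects down->right, move right to (3,3)
Step 5: enter (3,3), '/' deflects right->up, move up to (2,3)
Step 6: enter (2,3), '.' pass, move up to (1,3)
Step 7: enter (1,3), '.' pass, move up to (0,3)
Step 8: enter (0,3), '.' pass, move up to (-1,3)
Step 9: at (-1,3) — EXIT via top edge, pos 3
Distinct cells visited: 8 (path length 8)

Answer: 8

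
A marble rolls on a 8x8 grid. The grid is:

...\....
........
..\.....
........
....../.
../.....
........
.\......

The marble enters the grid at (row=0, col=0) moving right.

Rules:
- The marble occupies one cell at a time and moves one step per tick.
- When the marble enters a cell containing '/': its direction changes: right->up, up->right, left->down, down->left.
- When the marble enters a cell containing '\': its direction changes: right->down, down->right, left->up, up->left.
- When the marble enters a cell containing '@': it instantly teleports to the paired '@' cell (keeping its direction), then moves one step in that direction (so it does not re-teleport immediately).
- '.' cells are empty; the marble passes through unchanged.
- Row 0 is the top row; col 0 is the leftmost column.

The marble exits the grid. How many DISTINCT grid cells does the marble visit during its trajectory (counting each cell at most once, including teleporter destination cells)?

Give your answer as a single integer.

Answer: 11

Derivation:
Step 1: enter (0,0), '.' pass, move right to (0,1)
Step 2: enter (0,1), '.' pass, move right to (0,2)
Step 3: enter (0,2), '.' pass, move right to (0,3)
Step 4: enter (0,3), '\' deflects right->down, move down to (1,3)
Step 5: enter (1,3), '.' pass, move down to (2,3)
Step 6: enter (2,3), '.' pass, move down to (3,3)
Step 7: enter (3,3), '.' pass, move down to (4,3)
Step 8: enter (4,3), '.' pass, move down to (5,3)
Step 9: enter (5,3), '.' pass, move down to (6,3)
Step 10: enter (6,3), '.' pass, move down to (7,3)
Step 11: enter (7,3), '.' pass, move down to (8,3)
Step 12: at (8,3) — EXIT via bottom edge, pos 3
Distinct cells visited: 11 (path length 11)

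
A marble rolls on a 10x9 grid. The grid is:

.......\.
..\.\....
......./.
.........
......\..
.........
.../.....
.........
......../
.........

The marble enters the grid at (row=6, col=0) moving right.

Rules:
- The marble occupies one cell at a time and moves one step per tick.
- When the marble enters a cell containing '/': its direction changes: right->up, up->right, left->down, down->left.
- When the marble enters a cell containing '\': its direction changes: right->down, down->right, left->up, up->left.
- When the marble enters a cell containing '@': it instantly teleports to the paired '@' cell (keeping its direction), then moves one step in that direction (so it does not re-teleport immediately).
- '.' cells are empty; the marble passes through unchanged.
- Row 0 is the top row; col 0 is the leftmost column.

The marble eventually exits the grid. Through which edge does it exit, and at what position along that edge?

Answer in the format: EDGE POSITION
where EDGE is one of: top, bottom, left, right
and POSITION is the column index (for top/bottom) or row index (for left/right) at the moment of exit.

Answer: top 3

Derivation:
Step 1: enter (6,0), '.' pass, move right to (6,1)
Step 2: enter (6,1), '.' pass, move right to (6,2)
Step 3: enter (6,2), '.' pass, move right to (6,3)
Step 4: enter (6,3), '/' deflects right->up, move up to (5,3)
Step 5: enter (5,3), '.' pass, move up to (4,3)
Step 6: enter (4,3), '.' pass, move up to (3,3)
Step 7: enter (3,3), '.' pass, move up to (2,3)
Step 8: enter (2,3), '.' pass, move up to (1,3)
Step 9: enter (1,3), '.' pass, move up to (0,3)
Step 10: enter (0,3), '.' pass, move up to (-1,3)
Step 11: at (-1,3) — EXIT via top edge, pos 3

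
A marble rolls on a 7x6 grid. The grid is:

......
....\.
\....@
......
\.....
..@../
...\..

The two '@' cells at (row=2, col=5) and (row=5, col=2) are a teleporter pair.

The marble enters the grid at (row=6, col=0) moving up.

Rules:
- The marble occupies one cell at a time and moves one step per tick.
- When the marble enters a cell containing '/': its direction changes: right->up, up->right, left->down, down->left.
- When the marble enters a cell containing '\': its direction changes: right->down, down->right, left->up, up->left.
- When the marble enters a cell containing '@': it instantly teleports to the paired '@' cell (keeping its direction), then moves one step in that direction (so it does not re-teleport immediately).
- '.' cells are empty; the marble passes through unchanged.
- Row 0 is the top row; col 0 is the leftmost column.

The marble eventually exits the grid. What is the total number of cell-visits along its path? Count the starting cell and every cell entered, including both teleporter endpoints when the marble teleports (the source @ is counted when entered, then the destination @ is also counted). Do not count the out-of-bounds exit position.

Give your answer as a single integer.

Answer: 3

Derivation:
Step 1: enter (6,0), '.' pass, move up to (5,0)
Step 2: enter (5,0), '.' pass, move up to (4,0)
Step 3: enter (4,0), '\' deflects up->left, move left to (4,-1)
Step 4: at (4,-1) — EXIT via left edge, pos 4
Path length (cell visits): 3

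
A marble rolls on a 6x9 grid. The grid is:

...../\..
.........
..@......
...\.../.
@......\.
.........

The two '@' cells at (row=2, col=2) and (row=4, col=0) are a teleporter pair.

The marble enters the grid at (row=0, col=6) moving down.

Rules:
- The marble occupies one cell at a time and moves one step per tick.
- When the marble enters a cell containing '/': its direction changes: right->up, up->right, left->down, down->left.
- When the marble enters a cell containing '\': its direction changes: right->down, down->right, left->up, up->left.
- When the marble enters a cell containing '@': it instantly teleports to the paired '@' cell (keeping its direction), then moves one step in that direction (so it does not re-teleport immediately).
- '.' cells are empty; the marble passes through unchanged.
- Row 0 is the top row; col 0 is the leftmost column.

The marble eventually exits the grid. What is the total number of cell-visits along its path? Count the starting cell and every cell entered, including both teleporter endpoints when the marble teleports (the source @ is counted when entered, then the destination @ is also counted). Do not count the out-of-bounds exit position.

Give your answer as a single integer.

Answer: 3

Derivation:
Step 1: enter (0,6), '\' deflects down->right, move right to (0,7)
Step 2: enter (0,7), '.' pass, move right to (0,8)
Step 3: enter (0,8), '.' pass, move right to (0,9)
Step 4: at (0,9) — EXIT via right edge, pos 0
Path length (cell visits): 3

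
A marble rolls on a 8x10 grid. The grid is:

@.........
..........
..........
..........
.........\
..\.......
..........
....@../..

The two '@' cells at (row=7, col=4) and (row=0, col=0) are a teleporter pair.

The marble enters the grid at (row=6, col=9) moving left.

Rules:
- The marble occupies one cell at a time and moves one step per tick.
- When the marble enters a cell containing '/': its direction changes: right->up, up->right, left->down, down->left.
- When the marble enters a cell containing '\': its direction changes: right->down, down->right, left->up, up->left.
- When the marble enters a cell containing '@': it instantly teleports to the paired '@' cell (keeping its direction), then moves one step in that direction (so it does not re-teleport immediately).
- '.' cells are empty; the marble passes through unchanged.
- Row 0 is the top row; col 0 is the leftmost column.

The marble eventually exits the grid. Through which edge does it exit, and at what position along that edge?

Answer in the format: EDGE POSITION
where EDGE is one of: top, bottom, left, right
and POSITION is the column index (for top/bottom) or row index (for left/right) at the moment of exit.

Step 1: enter (6,9), '.' pass, move left to (6,8)
Step 2: enter (6,8), '.' pass, move left to (6,7)
Step 3: enter (6,7), '.' pass, move left to (6,6)
Step 4: enter (6,6), '.' pass, move left to (6,5)
Step 5: enter (6,5), '.' pass, move left to (6,4)
Step 6: enter (6,4), '.' pass, move left to (6,3)
Step 7: enter (6,3), '.' pass, move left to (6,2)
Step 8: enter (6,2), '.' pass, move left to (6,1)
Step 9: enter (6,1), '.' pass, move left to (6,0)
Step 10: enter (6,0), '.' pass, move left to (6,-1)
Step 11: at (6,-1) — EXIT via left edge, pos 6

Answer: left 6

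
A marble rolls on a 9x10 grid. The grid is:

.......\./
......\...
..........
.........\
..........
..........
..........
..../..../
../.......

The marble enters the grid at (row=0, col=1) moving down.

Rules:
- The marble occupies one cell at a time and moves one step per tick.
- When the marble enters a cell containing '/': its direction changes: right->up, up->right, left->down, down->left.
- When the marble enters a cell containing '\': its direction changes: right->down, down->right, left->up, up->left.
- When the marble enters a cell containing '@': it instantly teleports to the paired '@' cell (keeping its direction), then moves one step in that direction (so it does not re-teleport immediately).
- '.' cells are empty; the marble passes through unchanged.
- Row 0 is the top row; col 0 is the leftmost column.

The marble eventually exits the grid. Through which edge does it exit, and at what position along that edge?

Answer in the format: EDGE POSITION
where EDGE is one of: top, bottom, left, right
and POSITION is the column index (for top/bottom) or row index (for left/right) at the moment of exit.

Answer: bottom 1

Derivation:
Step 1: enter (0,1), '.' pass, move down to (1,1)
Step 2: enter (1,1), '.' pass, move down to (2,1)
Step 3: enter (2,1), '.' pass, move down to (3,1)
Step 4: enter (3,1), '.' pass, move down to (4,1)
Step 5: enter (4,1), '.' pass, move down to (5,1)
Step 6: enter (5,1), '.' pass, move down to (6,1)
Step 7: enter (6,1), '.' pass, move down to (7,1)
Step 8: enter (7,1), '.' pass, move down to (8,1)
Step 9: enter (8,1), '.' pass, move down to (9,1)
Step 10: at (9,1) — EXIT via bottom edge, pos 1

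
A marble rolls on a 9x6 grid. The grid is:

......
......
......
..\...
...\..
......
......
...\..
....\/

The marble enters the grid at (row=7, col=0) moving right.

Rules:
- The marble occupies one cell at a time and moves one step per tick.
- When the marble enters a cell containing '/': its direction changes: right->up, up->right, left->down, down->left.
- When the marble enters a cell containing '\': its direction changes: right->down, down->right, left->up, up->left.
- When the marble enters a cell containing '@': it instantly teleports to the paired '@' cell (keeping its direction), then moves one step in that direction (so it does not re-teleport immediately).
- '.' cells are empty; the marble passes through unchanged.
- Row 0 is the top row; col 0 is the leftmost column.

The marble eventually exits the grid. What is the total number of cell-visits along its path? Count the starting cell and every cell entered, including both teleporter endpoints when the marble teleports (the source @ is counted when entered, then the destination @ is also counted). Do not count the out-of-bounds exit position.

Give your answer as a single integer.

Answer: 5

Derivation:
Step 1: enter (7,0), '.' pass, move right to (7,1)
Step 2: enter (7,1), '.' pass, move right to (7,2)
Step 3: enter (7,2), '.' pass, move right to (7,3)
Step 4: enter (7,3), '\' deflects right->down, move down to (8,3)
Step 5: enter (8,3), '.' pass, move down to (9,3)
Step 6: at (9,3) — EXIT via bottom edge, pos 3
Path length (cell visits): 5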